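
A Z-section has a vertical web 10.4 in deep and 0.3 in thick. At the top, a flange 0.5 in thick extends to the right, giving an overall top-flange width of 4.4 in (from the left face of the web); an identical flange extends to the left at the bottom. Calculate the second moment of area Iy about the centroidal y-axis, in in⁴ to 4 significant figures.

Iy ≈ 25.61 in⁴

Decompose the section into non-overlapping parts with the origin at the bottom-left of its bounding rectangle.
Web: 0.3 × 10.4, A = 3.12 in², x = 4.25 in, Ī = 0.0234 in⁴.
Top flange (beyond web): 4.1 × 0.5, A = 2.05 in², x = 6.45 in, Ī = 2.87171 in⁴.
Bottom flange (beyond web): 4.1 × 0.5, A = 2.05 in², x = 2.05 in, Ī = 2.87171 in⁴.
Centroid: x̄ = ΣA·x / ΣA = 4.25 in.
Transfer each piece to the centroidal y-axis using Ī + A·d² with d = x − 4.25:
  web: d = 0 in → contributes +0.0234 in⁴
  top flange (beyond web): d = 2.2 in → contributes +12.7937 in⁴
  bottom flange (beyond web): d = -2.2 in → contributes +12.7937 in⁴
Total I = 25.6108 in⁴.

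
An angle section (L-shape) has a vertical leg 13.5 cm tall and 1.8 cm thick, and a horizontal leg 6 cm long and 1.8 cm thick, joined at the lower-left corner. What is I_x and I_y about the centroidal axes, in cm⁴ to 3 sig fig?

I_x ≈ 568 cm⁴, I_y ≈ 69.6 cm⁴

Decompose the section into non-overlapping parts with the origin at the bottom-left of its bounding rectangle.
Vertical leg: 1.8 × 13.5, A = 24.3 cm², y = 6.75 cm, Ī = 369.06 cm⁴.
Horizontal leg (remainder): 4.2 × 1.8, A = 7.56 cm², y = 0.9 cm, Ī = 2.0412 cm⁴.
Centroid: ȳ = ΣA·y / ΣA = 5.3619 cm.
Transfer each piece to the centroidal x-axis using Ī + A·d² with d = y − 5.3619:
  vertical leg: d = 1.3881 cm → contributes +415.88 cm⁴
  horizontal leg (remainder): d = -4.4619 cm → contributes +152.55 cm⁴
Total I = 568.43 cm⁴.
For the y-axis: x̄ = 1.6119 cm.
Repeating about the centroidal y-axis gives I_y = 69.569 cm⁴.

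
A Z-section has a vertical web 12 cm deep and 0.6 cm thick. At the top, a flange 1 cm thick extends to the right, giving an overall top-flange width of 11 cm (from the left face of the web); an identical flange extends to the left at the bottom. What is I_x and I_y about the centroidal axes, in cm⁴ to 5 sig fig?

I_x ≈ 717.33 cm⁴, I_y ≈ 816.89 cm⁴

Decompose the section into non-overlapping parts with the origin at the bottom-left of its bounding rectangle.
Web: 0.6 × 12, A = 7.2 cm², y = 6 cm, Ī = 86.4 cm⁴.
Top flange (beyond web): 10.4 × 1, A = 10.4 cm², y = 11.5 cm, Ī = 0.8666667 cm⁴.
Bottom flange (beyond web): 10.4 × 1, A = 10.4 cm², y = 0.5 cm, Ī = 0.8666667 cm⁴.
Centroid: ȳ = ΣA·y / ΣA = 6 cm.
Transfer each piece to the centroidal x-axis using Ī + A·d² with d = y − 6:
  web: d = 0 cm → contributes +86.4 cm⁴
  top flange (beyond web): d = 5.5 cm → contributes +315.4667 cm⁴
  bottom flange (beyond web): d = -5.5 cm → contributes +315.4667 cm⁴
Total I = 717.3333 cm⁴.
For the y-axis: x̄ = 10.7 cm.
Repeating about the centroidal y-axis gives I_y = 816.8933 cm⁴.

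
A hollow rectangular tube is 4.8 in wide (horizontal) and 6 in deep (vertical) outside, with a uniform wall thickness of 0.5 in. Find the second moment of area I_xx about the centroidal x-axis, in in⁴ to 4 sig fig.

Treat the section as a set of non-overlapping primitives; coordinates are from the bounding-box lower-left.
Outer rectangle: 4.8 × 6, A = 28.8 in², y = 3 in, Ī = 86.4 in⁴.
Inner void (subtracted): 3.8 × 5, A = 19 in², y = 3 in, Ī = 39.5833 in⁴.
By symmetry the centroid is at mid-height, ȳ = 3 in.
All pieces are centred on the centroidal x-axis, so I = ΣĪ (holes subtracted) = 46.8167 in⁴.

I_xx ≈ 46.82 in⁴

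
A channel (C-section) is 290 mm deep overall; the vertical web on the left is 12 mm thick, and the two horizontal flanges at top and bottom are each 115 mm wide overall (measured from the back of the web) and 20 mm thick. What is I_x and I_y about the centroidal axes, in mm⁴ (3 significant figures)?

Split into non-overlapping primitives; take the origin at the lower-left of the bounding box.
Web: 12 × 290, A = 3 480 mm², y = 145 mm, Ī = 24 389 000 mm⁴.
Top flange (beyond web): 103 × 20, A = 2 060 mm², y = 280 mm, Ī = 68 667 mm⁴.
Bottom flange (beyond web): 103 × 20, A = 2 060 mm², y = 10 mm, Ī = 68 667 mm⁴.
By symmetry the centroid is at mid-height, ȳ = 145 mm.
Transfer each piece to the centroidal x-axis using Ī + A·d² with d = y − 145:
  web: d = 0 mm → contributes +24 389 000 mm⁴
  top flange (beyond web): d = 135 mm → contributes +37 612 167 mm⁴
  bottom flange (beyond web): d = -135 mm → contributes +37 612 167 mm⁴
Total I = 99 613 333 mm⁴.
For the y-axis: x̄ = 37.171 mm.
Repeating about the centroidal y-axis gives I_y = 9 921 511 mm⁴.

I_x ≈ 9.96 × 10⁷ mm⁴, I_y ≈ 9.92 × 10⁶ mm⁴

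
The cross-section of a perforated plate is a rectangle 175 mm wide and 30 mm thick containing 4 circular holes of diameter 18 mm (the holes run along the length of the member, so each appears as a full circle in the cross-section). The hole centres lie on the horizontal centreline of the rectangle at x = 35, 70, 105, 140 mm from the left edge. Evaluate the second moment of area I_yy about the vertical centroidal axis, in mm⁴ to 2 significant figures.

Split into non-overlapping primitives; take the origin at the lower-left of the bounding box.
Plate: 175 × 30, A = 5 250 mm², x = 87.5 mm, Ī = 13 398 438 mm⁴.
Hole 1 (subtracted): ⌀18, A = 254.5 mm², x = 35 mm, Ī = 5 153 mm⁴.
Hole 2 (subtracted): ⌀18, A = 254.5 mm², x = 70 mm, Ī = 5 153 mm⁴.
Hole 3 (subtracted): ⌀18, A = 254.5 mm², x = 105 mm, Ī = 5 153 mm⁴.
Hole 4 (subtracted): ⌀18, A = 254.5 mm², x = 140 mm, Ī = 5 153 mm⁴.
By symmetry the centroid is at mid-width, x̄ = 87.5 mm.
Transfer each piece to the vertical centroidal axis using Ī + A·d² with d = x − 87.5:
  plate: d = 0 mm → contributes +13 398 438 mm⁴
  hole 1: d = -52.5 mm → contributes −706 533 mm⁴
  hole 2: d = -17.5 mm → contributes −83 084 mm⁴
  hole 3: d = 17.5 mm → contributes −83 084 mm⁴
  hole 4: d = 52.5 mm → contributes −706 533 mm⁴
Total I = 11 819 203 mm⁴.

I_yy ≈ 1.2 × 10⁷ mm⁴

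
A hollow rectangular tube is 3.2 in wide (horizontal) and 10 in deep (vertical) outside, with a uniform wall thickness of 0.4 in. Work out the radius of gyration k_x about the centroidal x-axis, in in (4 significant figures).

Treat the section as a set of non-overlapping primitives; coordinates are from the bounding-box lower-left.
Outer rectangle: 3.2 × 10, A = 32 in², y = 5 in, Ī = 266.667 in⁴.
Inner void (subtracted): 2.4 × 9.2, A = 22.08 in², y = 5 in, Ī = 155.738 in⁴.
By symmetry the centroid is at mid-height, ȳ = 5 in.
All pieces are centred on the centroidal x-axis, so I = ΣĪ (holes subtracted) = 110.929 in⁴.
Radius of gyration: k = √(I/A) = √(110.929 / 9.92) = 3.344 in.

k_x ≈ 3.344 in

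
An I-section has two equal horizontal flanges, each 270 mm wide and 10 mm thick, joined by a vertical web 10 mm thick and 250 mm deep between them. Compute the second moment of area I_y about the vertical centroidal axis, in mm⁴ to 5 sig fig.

Treat the section as a set of non-overlapping primitives; coordinates are from the bounding-box lower-left.
Bottom flange: 270 × 10, A = 2 700 mm², x = 135 mm, Ī = 16 402 500 mm⁴.
Web: 10 × 250, A = 2 500 mm², x = 135 mm, Ī = 20833.33 mm⁴.
Top flange: 270 × 10, A = 2 700 mm², x = 135 mm, Ī = 16 402 500 mm⁴.
By symmetry the centroid is at mid-width, x̄ = 135 mm.
All pieces are centred on the vertical centroidal axis, so I = ΣĪ = 32 825 833 mm⁴.

I_y ≈ 3.2826 × 10⁷ mm⁴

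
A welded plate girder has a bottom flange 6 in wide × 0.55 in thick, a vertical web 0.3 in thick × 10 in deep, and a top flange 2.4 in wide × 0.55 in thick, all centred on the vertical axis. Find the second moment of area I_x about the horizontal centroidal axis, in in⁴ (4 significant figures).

Split into non-overlapping primitives; take the origin at the lower-left of the bounding box.
Bottom plate: 6 × 0.55, A = 3.3 in², y = 0.275 in, Ī = 0.0831875 in⁴.
Web plate: 0.3 × 10, A = 3 in², y = 5.55 in, Ī = 25 in⁴.
Top plate: 2.4 × 0.55, A = 1.32 in², y = 10.825 in, Ī = 0.033275 in⁴.
Centroid: ȳ = ΣA·y / ΣA = 4.17933 in.
Transfer each piece to the horizontal centroidal axis using Ī + A·d² with d = y − 4.17933:
  bottom plate: d = -3.90433 in → contributes +50.3877 in⁴
  web plate: d = 1.37067 in → contributes +30.6362 in⁴
  top plate: d = 6.64567 in → contributes +58.331 in⁴
Total I = 139.355 in⁴.

I_x ≈ 139.4 in⁴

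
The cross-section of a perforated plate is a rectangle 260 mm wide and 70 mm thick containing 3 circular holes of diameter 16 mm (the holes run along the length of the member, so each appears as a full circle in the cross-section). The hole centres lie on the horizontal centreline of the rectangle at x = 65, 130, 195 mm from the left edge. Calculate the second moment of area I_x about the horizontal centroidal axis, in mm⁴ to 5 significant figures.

Decompose the section into non-overlapping parts with the origin at the bottom-left of its bounding rectangle.
Plate: 260 × 70, A = 18 200 mm², y = 35 mm, Ī = 7 431 667 mm⁴.
Hole 1 (subtracted): ⌀16, A = 201.0619 mm², y = 35 mm, Ī = 3216.991 mm⁴.
Hole 2 (subtracted): ⌀16, A = 201.0619 mm², y = 35 mm, Ī = 3216.991 mm⁴.
Hole 3 (subtracted): ⌀16, A = 201.0619 mm², y = 35 mm, Ī = 3216.991 mm⁴.
By symmetry the centroid is at mid-height, ȳ = 35 mm.
All pieces are centred on the horizontal centroidal axis, so I = ΣĪ (holes subtracted) = 7 422 016 mm⁴.

I_x ≈ 7.4220 × 10⁶ mm⁴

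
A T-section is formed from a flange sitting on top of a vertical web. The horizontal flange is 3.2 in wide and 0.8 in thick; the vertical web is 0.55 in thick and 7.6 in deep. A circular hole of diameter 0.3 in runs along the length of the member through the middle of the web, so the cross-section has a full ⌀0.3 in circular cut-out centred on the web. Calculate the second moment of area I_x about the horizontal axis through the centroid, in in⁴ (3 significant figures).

Treat the section as a set of non-overlapping primitives; coordinates are from the bounding-box lower-left.
Flange: 3.2 × 0.8, A = 2.56 in², y = 8 in, Ī = 0.13653 in⁴.
Web: 0.55 × 7.6, A = 4.18 in², y = 3.8 in, Ī = 20.12 in⁴.
Hole (subtracted): ⌀0.3, A = 0.070686 in², y = 3.8 in, Ī = 0.00039761 in⁴.
Centroid: ȳ = ΣA·y / ΣA = 5.4122 in.
Transfer each piece to the horizontal axis through the centroid using Ī + A·d² with d = y − 5.4122:
  flange: d = 2.5878 in → contributes +17.281 in⁴
  web: d = -1.6122 in → contributes +30.984 in⁴
  hole: d = -1.6122 in → contributes −0.18411 in⁴
Total I = 48.08 in⁴.

I_x ≈ 48.1 in⁴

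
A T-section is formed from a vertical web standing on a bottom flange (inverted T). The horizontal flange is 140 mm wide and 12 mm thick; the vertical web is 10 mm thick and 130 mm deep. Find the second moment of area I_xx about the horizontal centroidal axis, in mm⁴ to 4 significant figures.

Split into non-overlapping primitives; take the origin at the lower-left of the bounding box.
Flange: 140 × 12, A = 1 680 mm², y = 6 mm, Ī = 20 160 mm⁴.
Web: 10 × 130, A = 1 300 mm², y = 77 mm, Ī = 1 830 833 mm⁴.
Centroid: ȳ = ΣA·y / ΣA = 36.9732 mm.
Transfer each piece to the horizontal centroidal axis using Ī + A·d² with d = y − 36.9732:
  flange: d = -30.9732 mm → contributes +1 631 845 mm⁴
  web: d = 40.0268 mm → contributes +3 913 626 mm⁴
Total I = 5 545 471 mm⁴.

I_xx ≈ 5.545 × 10⁶ mm⁴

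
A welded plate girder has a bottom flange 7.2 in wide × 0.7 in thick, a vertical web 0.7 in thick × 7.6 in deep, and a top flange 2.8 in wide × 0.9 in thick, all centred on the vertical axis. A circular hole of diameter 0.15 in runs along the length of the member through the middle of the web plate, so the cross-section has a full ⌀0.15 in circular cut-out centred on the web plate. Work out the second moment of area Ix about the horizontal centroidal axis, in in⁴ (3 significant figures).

Decompose the section into non-overlapping parts with the origin at the bottom-left of its bounding rectangle.
Bottom plate: 7.2 × 0.7, A = 5.04 in², y = 0.35 in, Ī = 0.2058 in⁴.
Web plate: 0.7 × 7.6, A = 5.32 in², y = 4.5 in, Ī = 25.607 in⁴.
Top plate: 2.8 × 0.9, A = 2.52 in², y = 8.75 in, Ī = 0.1701 in⁴.
Hole (subtracted): ⌀0.15, A = 0.017671 in², y = 4.5 in, Ī = 0.00002485 in⁴.
Centroid: ȳ = ΣA·y / ΣA = 3.7065 in.
Transfer each piece to the horizontal centroidal axis using Ī + A·d² with d = y − 3.7065:
  bottom plate: d = -3.3565 in → contributes +56.988 in⁴
  web plate: d = 0.79348 in → contributes +28.956 in⁴
  top plate: d = 5.0435 in → contributes +64.271 in⁴
  hole: d = 0.79348 in → contributes −0.011151 in⁴
Total I = 150.2 in⁴.

Ix ≈ 150 in⁴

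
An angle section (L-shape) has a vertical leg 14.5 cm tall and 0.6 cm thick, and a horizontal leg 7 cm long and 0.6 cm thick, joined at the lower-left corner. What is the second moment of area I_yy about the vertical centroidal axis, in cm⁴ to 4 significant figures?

I_yy ≈ 46.00 cm⁴

Treat the section as a set of non-overlapping primitives; coordinates are from the bounding-box lower-left.
Vertical leg: 0.6 × 14.5, A = 8.7 cm², x = 0.3 cm, Ī = 0.261 cm⁴.
Horizontal leg (remainder): 6.4 × 0.6, A = 3.84 cm², x = 3.8 cm, Ī = 13.1072 cm⁴.
Centroid: x̄ = ΣA·x / ΣA = 1.37177 cm.
Transfer each piece to the vertical centroidal axis using Ī + A·d² with d = x − 1.37177:
  vertical leg: d = -1.07177 cm → contributes +10.2546 cm⁴
  horizontal leg (remainder): d = 2.42823 cm → contributes +35.749 cm⁴
Total I = 46.0036 cm⁴.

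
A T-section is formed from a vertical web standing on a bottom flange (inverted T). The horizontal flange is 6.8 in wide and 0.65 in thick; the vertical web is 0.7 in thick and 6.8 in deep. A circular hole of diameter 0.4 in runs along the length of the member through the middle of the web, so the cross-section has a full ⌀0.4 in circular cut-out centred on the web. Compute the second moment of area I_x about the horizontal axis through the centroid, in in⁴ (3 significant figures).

Split into non-overlapping primitives; take the origin at the lower-left of the bounding box.
Flange: 6.8 × 0.65, A = 4.42 in², y = 0.325 in, Ī = 0.15562 in⁴.
Web: 0.7 × 6.8, A = 4.76 in², y = 4.05 in, Ī = 18.342 in⁴.
Hole (subtracted): ⌀0.4, A = 0.12566 in², y = 4.05 in, Ī = 0.0012566 in⁴.
Centroid: ȳ = ΣA·y / ΣA = 2.2316 in.
Transfer each piece to the horizontal axis through the centroid using Ī + A·d² with d = y − 2.2316:
  flange: d = -1.9066 in → contributes +16.223 in⁴
  web: d = 1.8184 in → contributes +34.081 in⁴
  hole: d = 1.8184 in → contributes −0.41678 in⁴
Total I = 49.887 in⁴.

I_x ≈ 49.9 in⁴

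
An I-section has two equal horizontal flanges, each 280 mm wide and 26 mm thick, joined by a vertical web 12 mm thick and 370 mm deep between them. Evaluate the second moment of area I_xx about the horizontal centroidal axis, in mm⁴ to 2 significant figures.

Treat the section as a set of non-overlapping primitives; coordinates are from the bounding-box lower-left.
Bottom flange: 280 × 26, A = 7 280 mm², y = 13 mm, Ī = 410 107 mm⁴.
Web: 12 × 370, A = 4 440 mm², y = 211 mm, Ī = 50 653 000 mm⁴.
Top flange: 280 × 26, A = 7 280 mm², y = 409 mm, Ī = 410 107 mm⁴.
By symmetry the centroid is at mid-height, ȳ = 211 mm.
Transfer each piece to the horizontal centroidal axis using Ī + A·d² with d = y − 211:
  bottom flange: d = -198 mm → contributes +285 815 227 mm⁴
  web: d = 0 mm → contributes +50 653 000 mm⁴
  top flange: d = 198 mm → contributes +285 815 227 mm⁴
Total I = 622 283 453 mm⁴.

I_xx ≈ 6.2 × 10⁸ mm⁴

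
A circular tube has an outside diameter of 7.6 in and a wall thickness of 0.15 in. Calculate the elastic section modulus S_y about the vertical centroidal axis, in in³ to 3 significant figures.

S_y ≈ 6.41 in³

Break the section into simple shapes (no overlaps), measuring from the bottom-left corner of the bounding box.
Outer circle: ⌀7.6, A = 45.365 in², x = 3.8 in, Ī = 163.77 in⁴.
Bore (subtracted): ⌀7.3, A = 41.854 in², x = 3.8 in, Ī = 139.4 in⁴.
By symmetry the centroid is at mid-width, x̄ = 3.8 in.
All pieces are centred on the vertical centroidal axis, so I = ΣĪ (holes subtracted) = 24.367 in⁴.
Extreme fibre distance c = 3.8 in; S = I/c = 6.4123 in³.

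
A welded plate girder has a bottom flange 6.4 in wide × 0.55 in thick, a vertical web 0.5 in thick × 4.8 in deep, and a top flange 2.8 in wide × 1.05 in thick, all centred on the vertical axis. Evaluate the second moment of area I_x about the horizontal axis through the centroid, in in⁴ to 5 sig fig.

Decompose the section into non-overlapping parts with the origin at the bottom-left of its bounding rectangle.
Bottom plate: 6.4 × 0.55, A = 3.52 in², y = 0.275 in, Ī = 0.08873333 in⁴.
Web plate: 0.5 × 4.8, A = 2.4 in², y = 2.95 in, Ī = 4.608 in⁴.
Top plate: 2.8 × 1.05, A = 2.94 in², y = 5.875 in, Ī = 0.2701125 in⁴.
Centroid: ȳ = ΣA·y / ΣA = 2.857844 in.
Transfer each piece to the horizontal axis through the centroid using Ī + A·d² with d = y − 2.857844:
  bottom plate: d = -2.582844 in → contributes +23.57095 in⁴
  web plate: d = 0.09215576 in → contributes +4.628382 in⁴
  top plate: d = 3.017156 in → contributes +27.03361 in⁴
Total I = 55.23294 in⁴.

I_x ≈ 55.233 in⁴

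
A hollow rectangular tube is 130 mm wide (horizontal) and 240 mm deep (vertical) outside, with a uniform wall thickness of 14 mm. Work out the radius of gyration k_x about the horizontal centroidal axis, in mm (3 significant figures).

k_x ≈ 84.7 mm

Split into non-overlapping primitives; take the origin at the lower-left of the bounding box.
Outer rectangle: 130 × 240, A = 31 200 mm², y = 120 mm, Ī = 149 760 000 mm⁴.
Inner void (subtracted): 102 × 212, A = 21 624 mm², y = 120 mm, Ī = 80 989 088 mm⁴.
By symmetry the centroid is at mid-height, ȳ = 120 mm.
All pieces are centred on the horizontal centroidal axis, so I = ΣĪ (holes subtracted) = 68 770 912 mm⁴.
Radius of gyration: k = √(I/A) = √(68 770 912 / 9 576) = 84.744 mm.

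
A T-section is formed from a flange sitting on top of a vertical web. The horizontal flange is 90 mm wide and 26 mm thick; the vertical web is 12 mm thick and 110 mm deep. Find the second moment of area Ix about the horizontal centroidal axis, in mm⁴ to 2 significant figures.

Ix ≈ 5.4 × 10⁶ mm⁴

Break the section into simple shapes (no overlaps), measuring from the bottom-left corner of the bounding box.
Flange: 90 × 26, A = 2 340 mm², y = 123 mm, Ī = 131 820 mm⁴.
Web: 12 × 110, A = 1 320 mm², y = 55 mm, Ī = 1 331 000 mm⁴.
Centroid: ȳ = ΣA·y / ΣA = 98.48 mm.
Transfer each piece to the horizontal centroidal axis using Ī + A·d² with d = y − 98.48:
  flange: d = 24.52 mm → contributes +1 539 226 mm⁴
  web: d = -43.48 mm → contributes +3 825 947 mm⁴
Total I = 5 365 173 mm⁴.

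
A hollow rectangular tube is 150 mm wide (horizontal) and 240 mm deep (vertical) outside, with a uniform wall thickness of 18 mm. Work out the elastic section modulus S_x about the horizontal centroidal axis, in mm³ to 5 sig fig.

Break the section into simple shapes (no overlaps), measuring from the bottom-left corner of the bounding box.
Outer rectangle: 150 × 240, A = 36 000 mm², y = 120 mm, Ī = 172 800 000 mm⁴.
Inner void (subtracted): 114 × 204, A = 23 256 mm², y = 120 mm, Ī = 80 651 808 mm⁴.
By symmetry the centroid is at mid-height, ȳ = 120 mm.
All pieces are centred on the horizontal centroidal axis, so I = ΣĪ (holes subtracted) = 92 148 192 mm⁴.
Extreme fibre distance c = 120 mm; S = I/c = 767901.6 mm³.

S_x ≈ 7.6790 × 10⁵ mm³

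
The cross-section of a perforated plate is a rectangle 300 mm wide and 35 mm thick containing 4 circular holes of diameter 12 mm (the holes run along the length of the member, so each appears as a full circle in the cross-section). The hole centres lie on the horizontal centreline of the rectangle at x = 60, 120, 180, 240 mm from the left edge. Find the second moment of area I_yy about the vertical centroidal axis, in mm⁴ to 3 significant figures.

Decompose the section into non-overlapping parts with the origin at the bottom-left of its bounding rectangle.
Plate: 300 × 35, A = 10 500 mm², x = 150 mm, Ī = 78 750 000 mm⁴.
Hole 1 (subtracted): ⌀12, A = 113.1 mm², x = 60 mm, Ī = 1017.9 mm⁴.
Hole 2 (subtracted): ⌀12, A = 113.1 mm², x = 120 mm, Ī = 1017.9 mm⁴.
Hole 3 (subtracted): ⌀12, A = 113.1 mm², x = 180 mm, Ī = 1017.9 mm⁴.
Hole 4 (subtracted): ⌀12, A = 113.1 mm², x = 240 mm, Ī = 1017.9 mm⁴.
By symmetry the centroid is at mid-width, x̄ = 150 mm.
Transfer each piece to the vertical centroidal axis using Ī + A·d² with d = x − 150:
  plate: d = 0 mm → contributes +78 750 000 mm⁴
  hole 1: d = -90 mm → contributes −917 106 mm⁴
  hole 2: d = -30 mm → contributes −102 805 mm⁴
  hole 3: d = 30 mm → contributes −102 805 mm⁴
  hole 4: d = 90 mm → contributes −917 106 mm⁴
Total I = 76 710 176 mm⁴.

I_yy ≈ 7.67 × 10⁷ mm⁴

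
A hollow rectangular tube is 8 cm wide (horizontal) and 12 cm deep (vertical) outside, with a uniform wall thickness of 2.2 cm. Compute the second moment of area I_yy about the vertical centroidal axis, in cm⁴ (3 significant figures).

Decompose the section into non-overlapping parts with the origin at the bottom-left of its bounding rectangle.
Outer rectangle: 8 × 12, A = 96 cm², x = 4 cm, Ī = 512 cm⁴.
Inner void (subtracted): 3.6 × 7.6, A = 27.36 cm², x = 4 cm, Ī = 29.549 cm⁴.
By symmetry the centroid is at mid-width, x̄ = 4 cm.
All pieces are centred on the vertical centroidal axis, so I = ΣĪ (holes subtracted) = 482.45 cm⁴.

I_yy ≈ 482 cm⁴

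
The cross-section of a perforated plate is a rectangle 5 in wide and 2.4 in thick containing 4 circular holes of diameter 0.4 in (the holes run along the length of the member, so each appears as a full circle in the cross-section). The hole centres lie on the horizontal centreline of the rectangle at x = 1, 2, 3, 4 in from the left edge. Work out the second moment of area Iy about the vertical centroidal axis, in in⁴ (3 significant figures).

Break the section into simple shapes (no overlaps), measuring from the bottom-left corner of the bounding box.
Plate: 5 × 2.4, A = 12 in², x = 2.5 in, Ī = 25 in⁴.
Hole 1 (subtracted): ⌀0.4, A = 0.12566 in², x = 1 in, Ī = 0.0012566 in⁴.
Hole 2 (subtracted): ⌀0.4, A = 0.12566 in², x = 2 in, Ī = 0.0012566 in⁴.
Hole 3 (subtracted): ⌀0.4, A = 0.12566 in², x = 3 in, Ī = 0.0012566 in⁴.
Hole 4 (subtracted): ⌀0.4, A = 0.12566 in², x = 4 in, Ī = 0.0012566 in⁴.
By symmetry the centroid is at mid-width, x̄ = 2.5 in.
Transfer each piece to the vertical centroidal axis using Ī + A·d² with d = x − 2.5:
  plate: d = 0 in → contributes +25 in⁴
  hole 1: d = -1.5 in → contributes −0.284 in⁴
  hole 2: d = -0.5 in → contributes −0.032673 in⁴
  hole 3: d = 0.5 in → contributes −0.032673 in⁴
  hole 4: d = 1.5 in → contributes −0.284 in⁴
Total I = 24.367 in⁴.

Iy ≈ 24.4 in⁴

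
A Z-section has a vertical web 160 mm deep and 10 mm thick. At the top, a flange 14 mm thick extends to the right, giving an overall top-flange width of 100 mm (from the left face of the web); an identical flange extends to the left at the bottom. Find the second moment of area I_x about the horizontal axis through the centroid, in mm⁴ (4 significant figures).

Decompose the section into non-overlapping parts with the origin at the bottom-left of its bounding rectangle.
Web: 10 × 160, A = 1 600 mm², y = 80 mm, Ī = 3 413 333 mm⁴.
Top flange (beyond web): 90 × 14, A = 1 260 mm², y = 153 mm, Ī = 20 580 mm⁴.
Bottom flange (beyond web): 90 × 14, A = 1 260 mm², y = 7 mm, Ī = 20 580 mm⁴.
Centroid: ȳ = ΣA·y / ΣA = 80 mm.
Transfer each piece to the horizontal axis through the centroid using Ī + A·d² with d = y − 80:
  web: d = 0 mm → contributes +3 413 333 mm⁴
  top flange (beyond web): d = 73 mm → contributes +6 735 120 mm⁴
  bottom flange (beyond web): d = -73 mm → contributes +6 735 120 mm⁴
Total I = 16 883 573 mm⁴.

I_x ≈ 1.688 × 10⁷ mm⁴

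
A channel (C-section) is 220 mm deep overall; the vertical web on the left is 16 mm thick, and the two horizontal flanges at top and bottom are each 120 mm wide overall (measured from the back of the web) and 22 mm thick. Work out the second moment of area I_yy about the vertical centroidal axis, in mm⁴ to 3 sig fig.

I_yy ≈ 1.14 × 10⁷ mm⁴

Treat the section as a set of non-overlapping primitives; coordinates are from the bounding-box lower-left.
Web: 16 × 220, A = 3 520 mm², x = 8 mm, Ī = 75 093 mm⁴.
Top flange (beyond web): 104 × 22, A = 2 288 mm², x = 68 mm, Ī = 2 062 251 mm⁴.
Bottom flange (beyond web): 104 × 22, A = 2 288 mm², x = 68 mm, Ī = 2 062 251 mm⁴.
Centroid: x̄ = ΣA·x / ΣA = 41.913 mm.
Transfer each piece to the vertical centroidal axis using Ī + A·d² with d = x − 41.913:
  web: d = -33.913 mm → contributes +4 123 426 mm⁴
  top flange (beyond web): d = 26.087 mm → contributes +3 619 302 mm⁴
  bottom flange (beyond web): d = 26.087 mm → contributes +3 619 302 mm⁴
Total I = 11 362 029 mm⁴.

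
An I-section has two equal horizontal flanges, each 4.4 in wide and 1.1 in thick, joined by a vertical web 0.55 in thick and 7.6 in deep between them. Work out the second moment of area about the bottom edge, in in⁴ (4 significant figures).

I_base ≈ 537.0 in⁴

Break the section into simple shapes (no overlaps), measuring from the bottom-left corner of the bounding box.
Bottom flange: 4.4 × 1.1, A = 4.84 in², y = 0.55 in, Ī = 0.488033 in⁴.
Web: 0.55 × 7.6, A = 4.18 in², y = 4.9 in, Ī = 20.1197 in⁴.
Top flange: 4.4 × 1.1, A = 4.84 in², y = 9.25 in, Ī = 0.488033 in⁴.
Transfer each piece to a horizontal axis along the bottom face using Ī + A·d² with d = y − 0:
  bottom flange: d = 0.55 in → contributes +1.95213 in⁴
  web: d = 4.9 in → contributes +120.482 in⁴
  top flange: d = 9.25 in → contributes +414.611 in⁴
Total I = 537.044 in⁴.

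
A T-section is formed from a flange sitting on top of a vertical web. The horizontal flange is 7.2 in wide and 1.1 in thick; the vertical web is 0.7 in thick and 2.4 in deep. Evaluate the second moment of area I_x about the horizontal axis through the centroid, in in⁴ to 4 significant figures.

Break the section into simple shapes (no overlaps), measuring from the bottom-left corner of the bounding box.
Flange: 7.2 × 1.1, A = 7.92 in², y = 2.95 in, Ī = 0.7986 in⁴.
Web: 0.7 × 2.4, A = 1.68 in², y = 1.2 in, Ī = 0.8064 in⁴.
Centroid: ȳ = ΣA·y / ΣA = 2.64375 in.
Transfer each piece to the horizontal axis through the centroid using Ī + A·d² with d = y − 2.64375:
  flange: d = 0.30625 in → contributes +1.54141 in⁴
  web: d = -1.44375 in → contributes +4.30822 in⁴
Total I = 5.84963 in⁴.

I_x ≈ 5.850 in⁴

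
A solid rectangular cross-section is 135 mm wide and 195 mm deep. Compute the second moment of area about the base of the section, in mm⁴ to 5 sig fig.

I_base ≈ 3.3367 × 10⁸ mm⁴

The section: 135 × 195, A = 26 325 mm², y = 97.5 mm, Ī = 83 417 344 mm⁴.
Transfer it to a horizontal axis along the bottom face using Ī + A·d² with d = y − 0:
  the section: d = 97.5 mm → contributes +333 669 375 mm⁴
Total I = 333 669 375 mm⁴.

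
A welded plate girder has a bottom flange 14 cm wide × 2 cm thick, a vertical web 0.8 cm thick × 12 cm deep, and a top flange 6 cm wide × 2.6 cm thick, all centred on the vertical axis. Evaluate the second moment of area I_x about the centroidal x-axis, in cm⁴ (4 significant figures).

Break the section into simple shapes (no overlaps), measuring from the bottom-left corner of the bounding box.
Bottom plate: 14 × 2, A = 28 cm², y = 1 cm, Ī = 9.33333 cm⁴.
Web plate: 0.8 × 12, A = 9.6 cm², y = 8 cm, Ī = 115.2 cm⁴.
Top plate: 6 × 2.6, A = 15.6 cm², y = 15.3 cm, Ī = 8.788 cm⁴.
Centroid: ȳ = ΣA·y / ΣA = 6.45639 cm.
Transfer each piece to the centroidal x-axis using Ī + A·d² with d = y − 6.45639:
  bottom plate: d = -5.45639 cm → contributes +842.955 cm⁴
  web plate: d = 1.54361 cm → contributes +138.074 cm⁴
  top plate: d = 8.84361 cm → contributes +1228.85 cm⁴
Total I = 2209.88 cm⁴.

I_x ≈ 2210 cm⁴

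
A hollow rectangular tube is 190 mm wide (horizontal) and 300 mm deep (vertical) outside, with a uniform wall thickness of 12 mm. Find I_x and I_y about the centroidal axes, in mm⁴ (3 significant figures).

I_x ≈ 1.37 × 10⁸ mm⁴, I_y ≈ 6.63 × 10⁷ mm⁴

Split into non-overlapping primitives; take the origin at the lower-left of the bounding box.
Outer rectangle: 190 × 300, A = 57 000 mm², y = 150 mm, Ī = 427 500 000 mm⁴.
Inner void (subtracted): 166 × 276, A = 45 816 mm², y = 150 mm, Ī = 290 839 968 mm⁴.
By symmetry the centroid is at mid-height, ȳ = 150 mm.
All pieces are centred on the centroidal x-axis, so I = ΣĪ (holes subtracted) = 136 660 032 mm⁴.
Repeating about the centroidal y-axis gives I_y = 66 266 192 mm⁴.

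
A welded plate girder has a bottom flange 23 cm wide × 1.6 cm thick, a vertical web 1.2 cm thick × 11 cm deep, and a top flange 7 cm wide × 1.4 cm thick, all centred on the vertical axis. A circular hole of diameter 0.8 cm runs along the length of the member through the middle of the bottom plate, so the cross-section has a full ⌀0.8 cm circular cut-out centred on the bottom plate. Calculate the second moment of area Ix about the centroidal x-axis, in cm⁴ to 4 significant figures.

Treat the section as a set of non-overlapping primitives; coordinates are from the bounding-box lower-left.
Bottom plate: 23 × 1.6, A = 36.8 cm², y = 0.8 cm, Ī = 7.85067 cm⁴.
Web plate: 1.2 × 11, A = 13.2 cm², y = 7.1 cm, Ī = 133.1 cm⁴.
Top plate: 7 × 1.4, A = 9.8 cm², y = 13.3 cm, Ī = 1.60067 cm⁴.
Hole (subtracted): ⌀0.8, A = 0.502655 cm², y = 0.8 cm, Ī = 0.0201062 cm⁴.
Centroid: ȳ = ΣA·y / ΣA = 4.26828 cm.
Transfer each piece to the centroidal x-axis using Ī + A·d² with d = y − 4.26828:
  bottom plate: d = -3.46828 cm → contributes +450.517 cm⁴
  web plate: d = 2.83172 cm → contributes +238.946 cm⁴
  top plate: d = 9.03172 cm → contributes +801.005 cm⁴
  hole: d = -3.46828 cm → contributes −6.06654 cm⁴
Total I = 1484.4 cm⁴.

Ix ≈ 1484 cm⁴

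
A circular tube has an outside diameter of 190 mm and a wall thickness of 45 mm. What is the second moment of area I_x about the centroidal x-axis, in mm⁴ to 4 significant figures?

I_x ≈ 5.906 × 10⁷ mm⁴

Treat the section as a set of non-overlapping primitives; coordinates are from the bounding-box lower-left.
Outer circle: ⌀190, A = 28352.9 mm², y = 95 mm, Ī = 63 971 171 mm⁴.
Bore (subtracted): ⌀100, A = 7853.98 mm², y = 95 mm, Ī = 4 908 739 mm⁴.
By symmetry the centroid is at mid-height, ȳ = 95 mm.
All pieces are centred on the centroidal x-axis, so I = ΣĪ (holes subtracted) = 59 062 433 mm⁴.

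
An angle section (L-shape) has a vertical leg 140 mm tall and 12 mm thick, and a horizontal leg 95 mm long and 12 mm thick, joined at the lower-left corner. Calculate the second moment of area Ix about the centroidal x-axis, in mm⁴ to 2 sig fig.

Ix ≈ 5.3 × 10⁶ mm⁴

Decompose the section into non-overlapping parts with the origin at the bottom-left of its bounding rectangle.
Vertical leg: 12 × 140, A = 1 680 mm², y = 70 mm, Ī = 2 744 000 mm⁴.
Horizontal leg (remainder): 83 × 12, A = 996 mm², y = 6 mm, Ī = 11 952 mm⁴.
Centroid: ȳ = ΣA·y / ΣA = 46.18 mm.
Transfer each piece to the centroidal x-axis using Ī + A·d² with d = y − 46.18:
  vertical leg: d = 23.82 mm → contributes +3 697 269 mm⁴
  horizontal leg (remainder): d = -40.18 mm → contributes +1 619 876 mm⁴
Total I = 5 317 146 mm⁴.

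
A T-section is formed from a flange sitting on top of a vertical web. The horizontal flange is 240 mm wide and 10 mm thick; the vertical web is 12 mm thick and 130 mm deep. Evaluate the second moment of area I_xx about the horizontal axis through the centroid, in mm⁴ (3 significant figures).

Break the section into simple shapes (no overlaps), measuring from the bottom-left corner of the bounding box.
Flange: 240 × 10, A = 2 400 mm², y = 135 mm, Ī = 20 000 mm⁴.
Web: 12 × 130, A = 1 560 mm², y = 65 mm, Ī = 2 197 000 mm⁴.
Centroid: ȳ = ΣA·y / ΣA = 107.42 mm.
Transfer each piece to the horizontal axis through the centroid using Ī + A·d² with d = y − 107.42:
  flange: d = 27.576 mm → contributes +1 845 014 mm⁴
  web: d = -42.424 mm → contributes +5 004 713 mm⁴
Total I = 6 849 727 mm⁴.

I_xx ≈ 6.85 × 10⁶ mm⁴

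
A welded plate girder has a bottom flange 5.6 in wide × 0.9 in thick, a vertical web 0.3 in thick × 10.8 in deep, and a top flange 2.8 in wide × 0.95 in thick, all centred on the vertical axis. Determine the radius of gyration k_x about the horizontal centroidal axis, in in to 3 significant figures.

Break the section into simple shapes (no overlaps), measuring from the bottom-left corner of the bounding box.
Bottom plate: 5.6 × 0.9, A = 5.04 in², y = 0.45 in, Ī = 0.3402 in⁴.
Web plate: 0.3 × 10.8, A = 3.24 in², y = 6.3 in, Ī = 31.493 in⁴.
Top plate: 2.8 × 0.95, A = 2.66 in², y = 12.175 in, Ī = 0.20005 in⁴.
Centroid: ȳ = ΣA·y / ΣA = 5.0334 in.
Transfer each piece to the horizontal centroidal axis using Ī + A·d² with d = y − 5.0334:
  bottom plate: d = -4.5834 in → contributes +106.22 in⁴
  web plate: d = 1.2666 in → contributes +36.691 in⁴
  top plate: d = 7.1416 in → contributes +135.87 in⁴
Total I = 278.78 in⁴.
Radius of gyration: k = √(I/A) = √(278.78 / 10.94) = 5.048 in.

k_x ≈ 5.05 in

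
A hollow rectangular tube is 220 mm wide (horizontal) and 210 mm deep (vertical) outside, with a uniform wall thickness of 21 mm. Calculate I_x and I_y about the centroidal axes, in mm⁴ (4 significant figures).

I_x ≈ 9.945 × 10⁷ mm⁴, I_y ≈ 1.074 × 10⁸ mm⁴

Split into non-overlapping primitives; take the origin at the lower-left of the bounding box.
Outer rectangle: 220 × 210, A = 46 200 mm², y = 105 mm, Ī = 169 785 000 mm⁴.
Inner void (subtracted): 178 × 168, A = 29 904 mm², y = 105 mm, Ī = 70 334 208 mm⁴.
By symmetry the centroid is at mid-height, ȳ = 105 mm.
All pieces are centred on the centroidal x-axis, so I = ΣĪ (holes subtracted) = 99 450 792 mm⁴.
Repeating about the centroidal y-axis gives I_y = 107 383 472 mm⁴.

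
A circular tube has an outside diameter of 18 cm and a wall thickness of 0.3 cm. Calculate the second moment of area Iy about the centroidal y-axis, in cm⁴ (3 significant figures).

Iy ≈ 653 cm⁴

Break the section into simple shapes (no overlaps), measuring from the bottom-left corner of the bounding box.
Outer circle: ⌀18, A = 254.47 cm², x = 9 cm, Ī = 5 153 cm⁴.
Bore (subtracted): ⌀17.4, A = 237.79 cm², x = 9 cm, Ī = 4499.5 cm⁴.
By symmetry the centroid is at mid-width, x̄ = 9 cm.
All pieces are centred on the centroidal y-axis, so I = ΣĪ (holes subtracted) = 653.47 cm⁴.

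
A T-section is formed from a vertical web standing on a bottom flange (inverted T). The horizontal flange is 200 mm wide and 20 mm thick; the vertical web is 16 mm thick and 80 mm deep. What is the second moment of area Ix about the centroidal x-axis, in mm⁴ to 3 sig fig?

Break the section into simple shapes (no overlaps), measuring from the bottom-left corner of the bounding box.
Flange: 200 × 20, A = 4 000 mm², y = 10 mm, Ī = 133 333 mm⁴.
Web: 16 × 80, A = 1 280 mm², y = 60 mm, Ī = 682 667 mm⁴.
Centroid: ȳ = ΣA·y / ΣA = 22.121 mm.
Transfer each piece to the centroidal x-axis using Ī + A·d² with d = y − 22.121:
  flange: d = -12.121 mm → contributes +721 028 mm⁴
  web: d = 37.879 mm → contributes +2 519 214 mm⁴
Total I = 3 240 242 mm⁴.

Ix ≈ 3.24 × 10⁶ mm⁴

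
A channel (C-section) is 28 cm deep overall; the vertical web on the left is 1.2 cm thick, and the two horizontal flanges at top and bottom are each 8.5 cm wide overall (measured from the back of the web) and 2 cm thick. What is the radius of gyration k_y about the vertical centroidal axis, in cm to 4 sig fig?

k_y ≈ 2.573 cm

Treat the section as a set of non-overlapping primitives; coordinates are from the bounding-box lower-left.
Web: 1.2 × 28, A = 33.6 cm², x = 0.6 cm, Ī = 4.032 cm⁴.
Top flange (beyond web): 7.3 × 2, A = 14.6 cm², x = 4.85 cm, Ī = 64.8362 cm⁴.
Bottom flange (beyond web): 7.3 × 2, A = 14.6 cm², x = 4.85 cm, Ī = 64.8362 cm⁴.
Centroid: x̄ = ΣA·x / ΣA = 2.57611 cm.
Transfer each piece to the vertical centroidal axis using Ī + A·d² with d = x − 2.57611:
  web: d = -1.97611 cm → contributes +135.241 cm⁴
  top flange (beyond web): d = 2.27389 cm → contributes +140.326 cm⁴
  bottom flange (beyond web): d = 2.27389 cm → contributes +140.326 cm⁴
Total I = 415.894 cm⁴.
Radius of gyration: k = √(I/A) = √(415.894 / 62.8) = 2.57342 cm.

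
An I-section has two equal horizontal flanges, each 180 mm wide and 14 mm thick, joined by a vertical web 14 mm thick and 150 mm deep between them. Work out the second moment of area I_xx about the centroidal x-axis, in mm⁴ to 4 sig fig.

Break the section into simple shapes (no overlaps), measuring from the bottom-left corner of the bounding box.
Bottom flange: 180 × 14, A = 2 520 mm², y = 7 mm, Ī = 41 160 mm⁴.
Web: 14 × 150, A = 2 100 mm², y = 89 mm, Ī = 3 937 500 mm⁴.
Top flange: 180 × 14, A = 2 520 mm², y = 171 mm, Ī = 41 160 mm⁴.
By symmetry the centroid is at mid-height, ȳ = 89 mm.
Transfer each piece to the centroidal x-axis using Ī + A·d² with d = y − 89:
  bottom flange: d = -82 mm → contributes +16 985 640 mm⁴
  web: d = 0 mm → contributes +3 937 500 mm⁴
  top flange: d = 82 mm → contributes +16 985 640 mm⁴
Total I = 37 908 780 mm⁴.

I_xx ≈ 3.791 × 10⁷ mm⁴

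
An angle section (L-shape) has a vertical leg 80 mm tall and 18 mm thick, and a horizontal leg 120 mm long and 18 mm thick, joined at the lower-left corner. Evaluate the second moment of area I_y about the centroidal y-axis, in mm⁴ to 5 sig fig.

Decompose the section into non-overlapping parts with the origin at the bottom-left of its bounding rectangle.
Vertical leg: 18 × 80, A = 1 440 mm², x = 9 mm, Ī = 38 880 mm⁴.
Horizontal leg (remainder): 102 × 18, A = 1 836 mm², x = 69 mm, Ī = 1 591 812 mm⁴.
Centroid: x̄ = ΣA·x / ΣA = 42.62637 mm.
Transfer each piece to the centroidal y-axis using Ī + A·d² with d = x − 42.62637:
  vertical leg: d = -33.62637 mm → contributes +1 667 136 mm⁴
  horizontal leg (remainder): d = 26.37363 mm → contributes +2 868 875 mm⁴
Total I = 4 536 011 mm⁴.

I_y ≈ 4.5360 × 10⁶ mm⁴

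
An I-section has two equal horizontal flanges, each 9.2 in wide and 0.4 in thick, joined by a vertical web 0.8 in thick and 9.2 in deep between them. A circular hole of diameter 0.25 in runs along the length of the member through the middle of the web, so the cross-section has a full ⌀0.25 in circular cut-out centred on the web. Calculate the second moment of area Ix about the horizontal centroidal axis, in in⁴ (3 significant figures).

Split into non-overlapping primitives; take the origin at the lower-left of the bounding box.
Bottom flange: 9.2 × 0.4, A = 3.68 in², y = 0.2 in, Ī = 0.049067 in⁴.
Web: 0.8 × 9.2, A = 7.36 in², y = 5 in, Ī = 51.913 in⁴.
Top flange: 9.2 × 0.4, A = 3.68 in², y = 9.8 in, Ī = 0.049067 in⁴.
Hole (subtracted): ⌀0.25, A = 0.049087 in², y = 5 in, Ī = 0.00019175 in⁴.
By symmetry the centroid is at mid-height, ȳ = 5 in.
Transfer each piece to the horizontal centroidal axis using Ī + A·d² with d = y − 5:
  bottom flange: d = -4.8 in → contributes +84.836 in⁴
  web: d = 0 in → contributes +51.913 in⁴
  top flange: d = 4.8 in → contributes +84.836 in⁴
  hole: d = 0 in → contributes −0.00019175 in⁴
Total I = 221.58 in⁴.

Ix ≈ 222 in⁴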